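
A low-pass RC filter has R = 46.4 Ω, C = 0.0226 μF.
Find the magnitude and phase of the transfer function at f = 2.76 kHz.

Step 1 — Angular frequency: ω = 2π·2760 = 1.734e+04 rad/s.
Step 2 — Transfer function: H(jω) = 1/(1 + jωRC).
Step 3 — Denominator: 1 + jωRC = 1 + j·1.734e+04·46.4·2.26e-08 = 1 + j0.01819.
Step 4 — H = 0.9997 - j0.01818.
Step 5 — Magnitude: |H| = 0.9998 (-0.0 dB); phase: φ = -1.0°.

|H| = 0.9998 (-0.0 dB), φ = -1.0°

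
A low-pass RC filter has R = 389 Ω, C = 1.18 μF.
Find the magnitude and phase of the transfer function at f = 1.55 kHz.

Step 1 — Angular frequency: ω = 2π·1550 = 9739 rad/s.
Step 2 — Transfer function: H(jω) = 1/(1 + jωRC).
Step 3 — Denominator: 1 + jωRC = 1 + j·9739·389·1.18e-06 = 1 + j4.47.
Step 4 — H = 0.04765 - j0.213.
Step 5 — Magnitude: |H| = 0.2183 (-13.2 dB); phase: φ = -77.4°.

|H| = 0.2183 (-13.2 dB), φ = -77.4°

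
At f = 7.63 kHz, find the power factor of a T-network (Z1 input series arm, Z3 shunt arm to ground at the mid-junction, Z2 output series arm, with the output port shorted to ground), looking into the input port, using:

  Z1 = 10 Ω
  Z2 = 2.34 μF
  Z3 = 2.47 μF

Step 1 — Angular frequency: ω = 2π·f = 2π·7630 = 4.794e+04 rad/s.
Step 2 — Component impedances:
  Z1: Z = R = 10 Ω
  Z2: Z = 1/(jωC) = -j/(ω·C) = 0 - j8.914 Ω
  Z3: Z = 1/(jωC) = -j/(ω·C) = 0 - j8.445 Ω
Step 3 — With the output port shorted to ground, the output series arm Z2 runs from the junction to ground; the shunt arm Z3 also runs from the junction to ground. They appear in parallel: Z3 || Z2 = 0 - j4.337 Ω.
Step 4 — Series with input arm Z1: Z_in = Z1 + (Z3 || Z2) = 10 - j4.337 Ω = 10.9∠-23.4° Ω.
Step 5 — Power factor: PF = cos(φ) = Re(Z)/|Z| = 10/10.9 = 0.9174.
Step 6 — Type: Im(Z) = -4.337 ⇒ leading (phase φ = -23.4°).

PF = 0.9174 (leading, φ = -23.4°)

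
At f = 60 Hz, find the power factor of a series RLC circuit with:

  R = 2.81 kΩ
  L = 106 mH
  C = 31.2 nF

Step 1 — Angular frequency: ω = 2π·f = 2π·60 = 377 rad/s.
Step 2 — Component impedances:
  R: Z = R = 2810 Ω
  L: Z = jωL = j·377·0.106 = 0 + j39.96 Ω
  C: Z = 1/(jωC) = -j/(ω·C) = 0 - j8.502e+04 Ω
Step 3 — Series combination: Z_total = R + L + C = 2810 - j8.498e+04 Ω = 8.503e+04∠-88.1° Ω.
Step 4 — Power factor: PF = cos(φ) = Re(Z)/|Z| = 2810/8.503e+04 = 0.03305.
Step 5 — Type: Im(Z) = -8.498e+04 ⇒ leading (phase φ = -88.1°).

PF = 0.03305 (leading, φ = -88.1°)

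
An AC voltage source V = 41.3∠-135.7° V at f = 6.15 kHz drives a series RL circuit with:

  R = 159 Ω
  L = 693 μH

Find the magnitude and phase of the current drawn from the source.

Step 1 — Angular frequency: ω = 2π·f = 2π·6150 = 3.864e+04 rad/s.
Step 2 — Component impedances:
  R: Z = R = 159 Ω
  L: Z = jωL = j·3.864e+04·0.000693 = 0 + j26.78 Ω
Step 3 — Series combination: Z_total = R + L = 159 + j26.78 Ω = 161.2∠9.6° Ω.
Step 4 — Source phasor: V = 41.3∠-135.7° V = -29.56 - j28.84 V.
Step 5 — Ohm's law: I = V / Z_total = (-29.56 - j28.84) / (159 + j26.78) = -0.2105 - j0.146 A.
Step 6 — Convert to polar: |I| = 0.2561 A, ∠I = -145.3°.

I = 0.2561∠-145.3° A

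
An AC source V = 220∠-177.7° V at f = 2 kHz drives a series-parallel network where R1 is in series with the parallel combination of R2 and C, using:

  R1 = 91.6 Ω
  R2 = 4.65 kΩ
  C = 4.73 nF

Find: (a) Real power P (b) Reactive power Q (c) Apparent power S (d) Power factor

Step 1 — Angular frequency: ω = 2π·f = 2π·2000 = 1.257e+04 rad/s.
Step 2 — Component impedances:
  R1: Z = R = 91.6 Ω
  R2: Z = R = 4650 Ω
  C: Z = 1/(jωC) = -j/(ω·C) = 0 - j1.682e+04 Ω
Step 3 — Parallel branch: R2 || C = 1/(1/R2 + 1/C) = 4320 - j1194 Ω.
Step 4 — Series with R1: Z_total = R1 + (R2 || C) = 4412 - j1194 Ω = 4570∠-15.1° Ω.
Step 5 — Source phasor: V = 220∠-177.7° V = -219.8 - j8.829 V.
Step 6 — Current: I = V / Z = -0.04592 - j0.01443 A = 0.04814∠-162.6° A.
Step 7 — Complex power: S = V·I* = 10.22 - j2.767 VA.
Step 8 — Real power: P = Re(S) = 10.22 W.
Step 9 — Reactive power: Q = Im(S) = -2.767 VAR.
Step 10 — Apparent power: |S| = 10.59 VA.
Step 11 — Power factor: PF = P/|S| = 0.9653 (leading).

(a) P = 10.22 W  (b) Q = -2.767 VAR  (c) S = 10.59 VA  (d) PF = 0.9653 (leading)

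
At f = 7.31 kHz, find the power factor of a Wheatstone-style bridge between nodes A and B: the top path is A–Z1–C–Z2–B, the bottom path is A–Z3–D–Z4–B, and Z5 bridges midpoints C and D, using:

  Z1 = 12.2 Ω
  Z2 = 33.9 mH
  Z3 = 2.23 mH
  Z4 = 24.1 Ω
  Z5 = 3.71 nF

Step 1 — Angular frequency: ω = 2π·f = 2π·7310 = 4.593e+04 rad/s.
Step 2 — Component impedances:
  Z1: Z = R = 12.2 Ω
  Z2: Z = jωL = j·4.593e+04·0.0339 = 0 + j1557 Ω
  Z3: Z = jωL = j·4.593e+04·0.00223 = 0 + j102.4 Ω
  Z4: Z = R = 24.1 Ω
  Z5: Z = 1/(jωC) = -j/(ω·C) = 0 - j5869 Ω
Step 3 — Bridge requires nodal analysis (the Z5 bridge couples midpoints C and D, so the two paths cannot be reduced to a simple series/parallel combination). Setting node B to ground and injecting 1 A at node A, the 3-node admittance system at A, C, D solves to V_A = Z_AB = 21.19 + j97.99 Ω = 100.3∠77.8° Ω.
Step 4 — Power factor: PF = cos(φ) = Re(Z)/|Z| = 21.19/100.26 = 0.2114.
Step 5 — Type: Im(Z) = 97.99 ⇒ lagging (phase φ = 77.8°).

PF = 0.2114 (lagging, φ = 77.8°)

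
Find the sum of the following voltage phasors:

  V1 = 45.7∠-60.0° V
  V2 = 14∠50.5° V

Step 1 — Convert each phasor to rectangular form:
  V1 = 45.7·(cos(-60.0°) + j·sin(-60.0°)) = 22.85 - j39.58 V
  V2 = 14·(cos(50.5°) + j·sin(50.5°)) = 8.905 + j10.8 V
Step 2 — Sum components: V_total = 31.76 - j28.77 V.
Step 3 — Convert to polar: |V_total| = 42.85 V, ∠V_total = -42.2°.

V_total = 42.85∠-42.2° V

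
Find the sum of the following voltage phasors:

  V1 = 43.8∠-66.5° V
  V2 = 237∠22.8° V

Step 1 — Convert each phasor to rectangular form:
  V1 = 43.8·(cos(-66.5°) + j·sin(-66.5°)) = 17.47 - j40.17 V
  V2 = 237·(cos(22.8°) + j·sin(22.8°)) = 218.5 + j91.84 V
Step 2 — Sum components: V_total = 235.9 + j51.67 V.
Step 3 — Convert to polar: |V_total| = 241.5 V, ∠V_total = 12.4°.

V_total = 241.5∠12.4° V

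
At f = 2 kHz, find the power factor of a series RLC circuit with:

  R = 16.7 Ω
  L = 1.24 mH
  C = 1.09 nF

Step 1 — Angular frequency: ω = 2π·f = 2π·2000 = 1.257e+04 rad/s.
Step 2 — Component impedances:
  R: Z = R = 16.7 Ω
  L: Z = jωL = j·1.257e+04·0.00124 = 0 + j15.58 Ω
  C: Z = 1/(jωC) = -j/(ω·C) = 0 - j7.301e+04 Ω
Step 3 — Series combination: Z_total = R + L + C = 16.7 - j7.299e+04 Ω = 7.299e+04∠-90.0° Ω.
Step 4 — Power factor: PF = cos(φ) = Re(Z)/|Z| = 16.7/7.299e+04 = 0.0002288.
Step 5 — Type: Im(Z) = -7.299e+04 ⇒ leading (phase φ = -90.0°).

PF = 0.0002288 (leading, φ = -90.0°)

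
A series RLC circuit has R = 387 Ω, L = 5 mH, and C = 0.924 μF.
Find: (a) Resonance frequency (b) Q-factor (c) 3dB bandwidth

Step 1 — Resonance: ω₀ = 1/√(LC) = 1/√(0.005·9.24e-07) = 1.471e+04 rad/s.
Step 2 — f₀ = ω₀/(2π) = 2342 Hz.
Step 3 — Series Q: Q = ω₀L/R = 1.471e+04·0.005/387 = 0.1901.
Step 4 — Bandwidth: Δω = ω₀/Q = 7.74e+04 rad/s; BW = Δω/(2π) = 1.232e+04 Hz.

(a) f₀ = 2342 Hz  (b) Q = 0.1901  (c) BW = 1.232e+04 Hz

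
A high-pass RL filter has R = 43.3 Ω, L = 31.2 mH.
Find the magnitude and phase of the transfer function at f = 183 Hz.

Step 1 — Angular frequency: ω = 2π·183 = 1150 rad/s.
Step 2 — Transfer function: H(jω) = jωL/(R + jωL).
Step 3 — Numerator jωL = j·35.87; denominator R + jωL = 43.3 + j35.87.
Step 4 — H = 0.407 + j0.4913.
Step 5 — Magnitude: |H| = 0.638 (-3.9 dB); phase: φ = 50.4°.

|H| = 0.638 (-3.9 dB), φ = 50.4°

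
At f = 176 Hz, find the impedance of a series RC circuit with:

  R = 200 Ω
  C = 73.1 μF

Step 1 — Angular frequency: ω = 2π·f = 2π·176 = 1106 rad/s.
Step 2 — Component impedances:
  R: Z = R = 200 Ω
  C: Z = 1/(jωC) = -j/(ω·C) = 0 - j12.37 Ω
Step 3 — Series combination: Z_total = R + C = 200 - j12.37 Ω = 200.4∠-3.5° Ω.

Z = 200 - j12.37 Ω = 200.4∠-3.5° Ω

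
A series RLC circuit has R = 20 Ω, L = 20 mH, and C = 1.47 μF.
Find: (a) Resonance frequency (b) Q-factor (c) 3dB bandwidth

Step 1 — Resonance condition Im(Z)=0 gives ω₀ = 1/√(LC).
Step 2 — ω₀ = 1/√(0.02·1.47e-06) = 5832 rad/s.
Step 3 — f₀ = ω₀/(2π) = 928.2 Hz.
Step 4 — Series Q: Q = ω₀L/R = 5832·0.02/20 = 5.832.
Step 5 — 3dB bandwidth: Δω = ω₀/Q = 1000 rad/s; BW = Δω/(2π) = 159.2 Hz.

(a) f₀ = 928.2 Hz  (b) Q = 5.832  (c) BW = 159.2 Hz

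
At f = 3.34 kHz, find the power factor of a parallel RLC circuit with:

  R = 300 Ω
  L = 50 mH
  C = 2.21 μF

Step 1 — Angular frequency: ω = 2π·f = 2π·3340 = 2.099e+04 rad/s.
Step 2 — Component impedances:
  R: Z = R = 300 Ω
  L: Z = jωL = j·2.099e+04·0.05 = 0 + j1049 Ω
  C: Z = 1/(jωC) = -j/(ω·C) = 0 - j21.56 Ω
Step 3 — Parallel combination: 1/Z_total = 1/R + 1/L + 1/C; Z_total = 1.607 - j21.9 Ω = 21.95∠-85.8° Ω.
Step 4 — Power factor: PF = cos(φ) = Re(Z)/|Z| = 1.6067/21.955 = 0.07318.
Step 5 — Type: Im(Z) = -21.9 ⇒ leading (phase φ = -85.8°).

PF = 0.07318 (leading, φ = -85.8°)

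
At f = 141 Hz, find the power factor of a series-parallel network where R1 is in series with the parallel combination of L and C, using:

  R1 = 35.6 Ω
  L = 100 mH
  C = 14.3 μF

Step 1 — Angular frequency: ω = 2π·f = 2π·141 = 885.9 rad/s.
Step 2 — Component impedances:
  R1: Z = R = 35.6 Ω
  L: Z = jωL = j·885.9·0.1 = 0 + j88.59 Ω
  C: Z = 1/(jωC) = -j/(ω·C) = 0 - j78.93 Ω
Step 3 — Parallel branch: L || C = 1/(1/L + 1/C) = 0 - j724 Ω.
Step 4 — Series with R1: Z_total = R1 + (L || C) = 35.6 - j724 Ω = 724.9∠-87.2° Ω.
Step 5 — Power factor: PF = cos(φ) = Re(Z)/|Z| = 35.6/724.9 = 0.04911.
Step 6 — Type: Im(Z) = -724 ⇒ leading (phase φ = -87.2°).

PF = 0.04911 (leading, φ = -87.2°)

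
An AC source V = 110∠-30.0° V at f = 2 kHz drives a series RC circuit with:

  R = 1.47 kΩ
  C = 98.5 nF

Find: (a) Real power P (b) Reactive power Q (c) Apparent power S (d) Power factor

Step 1 — Angular frequency: ω = 2π·f = 2π·2000 = 1.257e+04 rad/s.
Step 2 — Component impedances:
  R: Z = R = 1470 Ω
  C: Z = 1/(jωC) = -j/(ω·C) = 0 - j807.9 Ω
Step 3 — Series combination: Z_total = R + C = 1470 - j807.9 Ω = 1677∠-28.8° Ω.
Step 4 — Source phasor: V = 110∠-30.0° V = 95.26 - j55 V.
Step 5 — Current: I = V / Z = 0.06556 - j0.001382 A = 0.06558∠-1.2° A.
Step 6 — Complex power: S = V·I* = 6.322 - j3.474 VA.
Step 7 — Real power: P = Re(S) = 6.322 W.
Step 8 — Reactive power: Q = Im(S) = -3.474 VAR.
Step 9 — Apparent power: |S| = 7.214 VA.
Step 10 — Power factor: PF = P/|S| = 0.8764 (leading).

(a) P = 6.322 W  (b) Q = -3.474 VAR  (c) S = 7.214 VA  (d) PF = 0.8764 (leading)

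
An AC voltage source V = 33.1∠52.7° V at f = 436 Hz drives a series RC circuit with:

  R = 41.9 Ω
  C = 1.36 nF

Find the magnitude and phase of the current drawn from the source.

Step 1 — Angular frequency: ω = 2π·f = 2π·436 = 2739 rad/s.
Step 2 — Component impedances:
  R: Z = R = 41.9 Ω
  C: Z = 1/(jωC) = -j/(ω·C) = 0 - j2.684e+05 Ω
Step 3 — Series combination: Z_total = R + C = 41.9 - j2.684e+05 Ω = 2.684e+05∠-90.0° Ω.
Step 4 — Source phasor: V = 33.1∠52.7° V = 20.06 + j26.33 V.
Step 5 — Ohm's law: I = V / Z_total = (20.06 + j26.33) / (41.9 - j2.684e+05) = -9.809e-05 + j7.475e-05 A.
Step 6 — Convert to polar: |I| = 0.0001233 A, ∠I = 142.7°.

I = 0.0001233∠142.7° A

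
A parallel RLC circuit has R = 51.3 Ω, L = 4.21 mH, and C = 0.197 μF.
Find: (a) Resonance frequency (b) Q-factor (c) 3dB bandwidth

Step 1 — Resonance: ω₀ = 1/√(LC) = 1/√(0.00421·1.97e-07) = 3.472e+04 rad/s.
Step 2 — f₀ = ω₀/(2π) = 5526 Hz.
Step 3 — Parallel Q: Q = R/(ω₀L) = 51.3/(3.472e+04·0.00421) = 0.3509.
Step 4 — Bandwidth: Δω = ω₀/Q = 9.895e+04 rad/s; BW = Δω/(2π) = 1.575e+04 Hz.

(a) f₀ = 5526 Hz  (b) Q = 0.3509  (c) BW = 1.575e+04 Hz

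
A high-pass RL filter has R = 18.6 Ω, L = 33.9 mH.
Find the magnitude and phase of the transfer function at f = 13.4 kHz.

Step 1 — Angular frequency: ω = 2π·1.34e+04 = 8.419e+04 rad/s.
Step 2 — Transfer function: H(jω) = jωL/(R + jωL).
Step 3 — Numerator jωL = j·2854; denominator R + jωL = 18.6 + j2854.
Step 4 — H = 1 + j0.006516.
Step 5 — Magnitude: |H| = 1 (-0.0 dB); phase: φ = 0.4°.

|H| = 1 (-0.0 dB), φ = 0.4°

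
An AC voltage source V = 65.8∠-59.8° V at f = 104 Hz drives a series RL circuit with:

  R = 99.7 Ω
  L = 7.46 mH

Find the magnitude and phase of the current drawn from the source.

Step 1 — Angular frequency: ω = 2π·f = 2π·104 = 653.5 rad/s.
Step 2 — Component impedances:
  R: Z = R = 99.7 Ω
  L: Z = jωL = j·653.5·0.00746 = 0 + j4.875 Ω
Step 3 — Series combination: Z_total = R + L = 99.7 + j4.875 Ω = 99.82∠2.8° Ω.
Step 4 — Source phasor: V = 65.8∠-59.8° V = 33.1 - j56.87 V.
Step 5 — Ohm's law: I = V / Z_total = (33.1 - j56.87) / (99.7 + j4.875) = 0.3034 - j0.5852 A.
Step 6 — Convert to polar: |I| = 0.6592 A, ∠I = -62.6°.

I = 0.6592∠-62.6° A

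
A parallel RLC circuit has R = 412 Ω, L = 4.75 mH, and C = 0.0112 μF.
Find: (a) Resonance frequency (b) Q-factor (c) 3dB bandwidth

Step 1 — Resonance: ω₀ = 1/√(LC) = 1/√(0.00475·1.12e-08) = 1.371e+05 rad/s.
Step 2 — f₀ = ω₀/(2π) = 2.182e+04 Hz.
Step 3 — Parallel Q: Q = R/(ω₀L) = 412/(1.371e+05·0.00475) = 0.6326.
Step 4 — Bandwidth: Δω = ω₀/Q = 2.167e+05 rad/s; BW = Δω/(2π) = 3.449e+04 Hz.

(a) f₀ = 2.182e+04 Hz  (b) Q = 0.6326  (c) BW = 3.449e+04 Hz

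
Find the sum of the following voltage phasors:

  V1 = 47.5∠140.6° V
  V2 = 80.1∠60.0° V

Step 1 — Convert each phasor to rectangular form:
  V1 = 47.5·(cos(140.6°) + j·sin(140.6°)) = -36.7 + j30.15 V
  V2 = 80.1·(cos(60.0°) + j·sin(60.0°)) = 40.05 + j69.37 V
Step 2 — Sum components: V_total = 3.345 + j99.52 V.
Step 3 — Convert to polar: |V_total| = 99.57 V, ∠V_total = 88.1°.

V_total = 99.57∠88.1° V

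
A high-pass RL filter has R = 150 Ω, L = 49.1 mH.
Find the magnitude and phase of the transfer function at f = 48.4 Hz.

Step 1 — Angular frequency: ω = 2π·48.4 = 304.1 rad/s.
Step 2 — Transfer function: H(jω) = jωL/(R + jωL).
Step 3 — Numerator jωL = j·14.93; denominator R + jωL = 150 + j14.93.
Step 4 — H = 0.009812 + j0.09857.
Step 5 — Magnitude: |H| = 0.09905 (-20.1 dB); phase: φ = 84.3°.

|H| = 0.09905 (-20.1 dB), φ = 84.3°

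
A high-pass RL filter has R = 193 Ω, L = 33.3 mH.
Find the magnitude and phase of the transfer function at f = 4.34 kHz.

Step 1 — Angular frequency: ω = 2π·4340 = 2.727e+04 rad/s.
Step 2 — Transfer function: H(jω) = jωL/(R + jωL).
Step 3 — Numerator jωL = j·908.1; denominator R + jωL = 193 + j908.1.
Step 4 — H = 0.9568 + j0.2034.
Step 5 — Magnitude: |H| = 0.9782 (-0.2 dB); phase: φ = 12.0°.

|H| = 0.9782 (-0.2 dB), φ = 12.0°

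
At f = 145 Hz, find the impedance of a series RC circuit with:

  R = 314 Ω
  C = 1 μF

Step 1 — Angular frequency: ω = 2π·f = 2π·145 = 911.1 rad/s.
Step 2 — Component impedances:
  R: Z = R = 314 Ω
  C: Z = 1/(jωC) = -j/(ω·C) = 0 - j1098 Ω
Step 3 — Series combination: Z_total = R + C = 314 - j1098 Ω = 1142∠-74.0° Ω.

Z = 314 - j1098 Ω = 1142∠-74.0° Ω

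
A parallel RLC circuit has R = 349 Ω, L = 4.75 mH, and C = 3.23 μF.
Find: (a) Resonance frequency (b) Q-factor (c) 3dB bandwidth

Step 1 — Resonance: ω₀ = 1/√(LC) = 1/√(0.00475·3.23e-06) = 8073 rad/s.
Step 2 — f₀ = ω₀/(2π) = 1285 Hz.
Step 3 — Parallel Q: Q = R/(ω₀L) = 349/(8073·0.00475) = 9.101.
Step 4 — Bandwidth: Δω = ω₀/Q = 887.1 rad/s; BW = Δω/(2π) = 141.2 Hz.

(a) f₀ = 1285 Hz  (b) Q = 9.101  (c) BW = 141.2 Hz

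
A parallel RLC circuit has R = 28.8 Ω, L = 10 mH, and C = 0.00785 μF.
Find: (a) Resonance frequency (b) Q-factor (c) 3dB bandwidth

Step 1 — Resonance: ω₀ = 1/√(LC) = 1/√(0.01·7.85e-09) = 1.129e+05 rad/s.
Step 2 — f₀ = ω₀/(2π) = 1.796e+04 Hz.
Step 3 — Parallel Q: Q = R/(ω₀L) = 28.8/(1.129e+05·0.01) = 0.02552.
Step 4 — Bandwidth: Δω = ω₀/Q = 4.423e+06 rad/s; BW = Δω/(2π) = 7.04e+05 Hz.

(a) f₀ = 1.796e+04 Hz  (b) Q = 0.02552  (c) BW = 7.04e+05 Hz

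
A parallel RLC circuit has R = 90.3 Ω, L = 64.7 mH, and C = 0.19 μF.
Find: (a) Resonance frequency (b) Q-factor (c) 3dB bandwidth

Step 1 — Resonance: ω₀ = 1/√(LC) = 1/√(0.0647·1.9e-07) = 9019 rad/s.
Step 2 — f₀ = ω₀/(2π) = 1435 Hz.
Step 3 — Parallel Q: Q = R/(ω₀L) = 90.3/(9019·0.0647) = 0.1547.
Step 4 — Bandwidth: Δω = ω₀/Q = 5.829e+04 rad/s; BW = Δω/(2π) = 9276 Hz.

(a) f₀ = 1435 Hz  (b) Q = 0.1547  (c) BW = 9276 Hz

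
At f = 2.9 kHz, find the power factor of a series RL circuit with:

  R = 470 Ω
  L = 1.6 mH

Step 1 — Angular frequency: ω = 2π·f = 2π·2900 = 1.822e+04 rad/s.
Step 2 — Component impedances:
  R: Z = R = 470 Ω
  L: Z = jωL = j·1.822e+04·0.0016 = 0 + j29.15 Ω
Step 3 — Series combination: Z_total = R + L = 470 + j29.15 Ω = 470.9∠3.5° Ω.
Step 4 — Power factor: PF = cos(φ) = Re(Z)/|Z| = 470/470.9 = 0.9981.
Step 5 — Type: Im(Z) = 29.15 ⇒ lagging (phase φ = 3.5°).

PF = 0.9981 (lagging, φ = 3.5°)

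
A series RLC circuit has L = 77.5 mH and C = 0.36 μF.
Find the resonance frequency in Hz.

Step 1 — Resonance condition Im(Z)=0 gives ω₀ = 1/√(LC).
Step 2 — ω₀ = 1/√(0.0775·3.6e-07) = 5987 rad/s.
Step 3 — f₀ = ω₀/(2π) = 952.8 Hz.

f₀ = 952.8 Hz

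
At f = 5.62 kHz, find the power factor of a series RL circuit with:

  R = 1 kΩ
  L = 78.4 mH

Step 1 — Angular frequency: ω = 2π·f = 2π·5620 = 3.531e+04 rad/s.
Step 2 — Component impedances:
  R: Z = R = 1000 Ω
  L: Z = jωL = j·3.531e+04·0.0784 = 0 + j2768 Ω
Step 3 — Series combination: Z_total = R + L = 1000 + j2768 Ω = 2943∠70.1° Ω.
Step 4 — Power factor: PF = cos(φ) = Re(Z)/|Z| = 1000/2943.5 = 0.3397.
Step 5 — Type: Im(Z) = 2768 ⇒ lagging (phase φ = 70.1°).

PF = 0.3397 (lagging, φ = 70.1°)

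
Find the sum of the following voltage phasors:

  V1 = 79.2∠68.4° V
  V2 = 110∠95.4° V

Step 1 — Convert each phasor to rectangular form:
  V1 = 79.2·(cos(68.4°) + j·sin(68.4°)) = 29.16 + j73.64 V
  V2 = 110·(cos(95.4°) + j·sin(95.4°)) = -10.35 + j109.5 V
Step 2 — Sum components: V_total = 18.8 + j183.2 V.
Step 3 — Convert to polar: |V_total| = 184.1 V, ∠V_total = 84.1°.

V_total = 184.1∠84.1° V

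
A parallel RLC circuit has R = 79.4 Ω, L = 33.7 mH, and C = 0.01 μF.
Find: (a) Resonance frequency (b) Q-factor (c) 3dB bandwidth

Step 1 — Resonance: ω₀ = 1/√(LC) = 1/√(0.0337·1e-08) = 5.447e+04 rad/s.
Step 2 — f₀ = ω₀/(2π) = 8670 Hz.
Step 3 — Parallel Q: Q = R/(ω₀L) = 79.4/(5.447e+04·0.0337) = 0.04325.
Step 4 — Bandwidth: Δω = ω₀/Q = 1.259e+06 rad/s; BW = Δω/(2π) = 2.004e+05 Hz.

(a) f₀ = 8670 Hz  (b) Q = 0.04325  (c) BW = 2.004e+05 Hz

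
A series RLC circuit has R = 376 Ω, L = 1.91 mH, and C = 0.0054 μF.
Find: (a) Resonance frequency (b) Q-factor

Step 1 — Resonance condition Im(Z)=0 gives ω₀ = 1/√(LC).
Step 2 — ω₀ = 1/√(0.00191·5.4e-09) = 3.114e+05 rad/s.
Step 3 — f₀ = ω₀/(2π) = 4.956e+04 Hz.
Step 4 — Series Q: Q = ω₀L/R = 3.114e+05·0.00191/376 = 1.582.

(a) f₀ = 4.956e+04 Hz  (b) Q = 1.582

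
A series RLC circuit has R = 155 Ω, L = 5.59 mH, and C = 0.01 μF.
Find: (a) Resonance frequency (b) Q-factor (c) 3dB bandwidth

Step 1 — Resonance condition Im(Z)=0 gives ω₀ = 1/√(LC).
Step 2 — ω₀ = 1/√(0.00559·1e-08) = 1.338e+05 rad/s.
Step 3 — f₀ = ω₀/(2π) = 2.129e+04 Hz.
Step 4 — Series Q: Q = ω₀L/R = 1.338e+05·0.00559/155 = 4.824.
Step 5 — 3dB bandwidth: Δω = ω₀/Q = 2.773e+04 rad/s; BW = Δω/(2π) = 4413 Hz.

(a) f₀ = 2.129e+04 Hz  (b) Q = 4.824  (c) BW = 4413 Hz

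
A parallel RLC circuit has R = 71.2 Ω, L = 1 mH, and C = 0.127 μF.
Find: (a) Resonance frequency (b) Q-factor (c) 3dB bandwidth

Step 1 — Resonance: ω₀ = 1/√(LC) = 1/√(0.001·1.27e-07) = 8.874e+04 rad/s.
Step 2 — f₀ = ω₀/(2π) = 1.412e+04 Hz.
Step 3 — Parallel Q: Q = R/(ω₀L) = 71.2/(8.874e+04·0.001) = 0.8024.
Step 4 — Bandwidth: Δω = ω₀/Q = 1.106e+05 rad/s; BW = Δω/(2π) = 1.76e+04 Hz.

(a) f₀ = 1.412e+04 Hz  (b) Q = 0.8024  (c) BW = 1.76e+04 Hz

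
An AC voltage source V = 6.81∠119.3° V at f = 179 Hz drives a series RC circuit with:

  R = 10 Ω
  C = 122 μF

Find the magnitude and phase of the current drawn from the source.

Step 1 — Angular frequency: ω = 2π·f = 2π·179 = 1125 rad/s.
Step 2 — Component impedances:
  R: Z = R = 10 Ω
  C: Z = 1/(jωC) = -j/(ω·C) = 0 - j7.288 Ω
Step 3 — Series combination: Z_total = R + C = 10 - j7.288 Ω = 12.37∠-36.1° Ω.
Step 4 — Source phasor: V = 6.81∠119.3° V = -3.333 + j5.939 V.
Step 5 — Ohm's law: I = V / Z_total = (-3.333 + j5.939) / (10 - j7.288) = -0.5003 + j0.2292 A.
Step 6 — Convert to polar: |I| = 0.5503 A, ∠I = 155.4°.

I = 0.5503∠155.4° A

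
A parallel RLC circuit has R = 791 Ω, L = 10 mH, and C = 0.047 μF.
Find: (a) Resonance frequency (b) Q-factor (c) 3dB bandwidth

Step 1 — Resonance: ω₀ = 1/√(LC) = 1/√(0.01·4.7e-08) = 4.613e+04 rad/s.
Step 2 — f₀ = ω₀/(2π) = 7341 Hz.
Step 3 — Parallel Q: Q = R/(ω₀L) = 791/(4.613e+04·0.01) = 1.715.
Step 4 — Bandwidth: Δω = ω₀/Q = 2.69e+04 rad/s; BW = Δω/(2π) = 4281 Hz.

(a) f₀ = 7341 Hz  (b) Q = 1.715  (c) BW = 4281 Hz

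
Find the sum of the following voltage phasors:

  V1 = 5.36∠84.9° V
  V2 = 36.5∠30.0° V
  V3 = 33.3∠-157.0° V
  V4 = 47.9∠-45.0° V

Step 1 — Convert each phasor to rectangular form:
  V1 = 5.36·(cos(84.9°) + j·sin(84.9°)) = 0.4765 + j5.339 V
  V2 = 36.5·(cos(30.0°) + j·sin(30.0°)) = 31.61 + j18.25 V
  V3 = 33.3·(cos(-157.0°) + j·sin(-157.0°)) = -30.65 - j13.01 V
  V4 = 47.9·(cos(-45.0°) + j·sin(-45.0°)) = 33.87 - j33.87 V
Step 2 — Sum components: V_total = 35.3 - j23.29 V.
Step 3 — Convert to polar: |V_total| = 42.3 V, ∠V_total = -33.4°.

V_total = 42.3∠-33.4° V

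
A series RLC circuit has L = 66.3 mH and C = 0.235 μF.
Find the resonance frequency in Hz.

Step 1 — Resonance condition Im(Z)=0 gives ω₀ = 1/√(LC).
Step 2 — ω₀ = 1/√(0.0663·2.35e-07) = 8011 rad/s.
Step 3 — f₀ = ω₀/(2π) = 1275 Hz.

f₀ = 1275 Hz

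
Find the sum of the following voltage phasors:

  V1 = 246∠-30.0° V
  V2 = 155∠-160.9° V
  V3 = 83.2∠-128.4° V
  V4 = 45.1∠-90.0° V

Step 1 — Convert each phasor to rectangular form:
  V1 = 246·(cos(-30.0°) + j·sin(-30.0°)) = 213 - j123 V
  V2 = 155·(cos(-160.9°) + j·sin(-160.9°)) = -146.5 - j50.72 V
  V3 = 83.2·(cos(-128.4°) + j·sin(-128.4°)) = -51.68 - j65.2 V
  V4 = 45.1·(cos(-90.0°) + j·sin(-90.0°)) = 0 - j45.1 V
Step 2 — Sum components: V_total = 14.9 - j284 V.
Step 3 — Convert to polar: |V_total| = 284.4 V, ∠V_total = -87.0°.

V_total = 284.4∠-87.0° V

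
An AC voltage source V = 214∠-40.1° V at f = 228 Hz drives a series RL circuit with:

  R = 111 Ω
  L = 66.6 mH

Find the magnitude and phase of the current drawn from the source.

Step 1 — Angular frequency: ω = 2π·f = 2π·228 = 1433 rad/s.
Step 2 — Component impedances:
  R: Z = R = 111 Ω
  L: Z = jωL = j·1433·0.0666 = 0 + j95.41 Ω
Step 3 — Series combination: Z_total = R + L = 111 + j95.41 Ω = 146.4∠40.7° Ω.
Step 4 — Source phasor: V = 214∠-40.1° V = 163.7 - j137.8 V.
Step 5 — Ohm's law: I = V / Z_total = (163.7 - j137.8) / (111 + j95.41) = 0.2343 - j1.443 A.
Step 6 — Convert to polar: |I| = 1.462 A, ∠I = -80.8°.

I = 1.462∠-80.8° A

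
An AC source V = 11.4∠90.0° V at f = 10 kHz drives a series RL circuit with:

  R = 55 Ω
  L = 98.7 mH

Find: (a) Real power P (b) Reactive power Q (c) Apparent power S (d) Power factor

Step 1 — Angular frequency: ω = 2π·f = 2π·1e+04 = 6.283e+04 rad/s.
Step 2 — Component impedances:
  R: Z = R = 55 Ω
  L: Z = jωL = j·6.283e+04·0.0987 = 0 + j6202 Ω
Step 3 — Series combination: Z_total = R + L = 55 + j6202 Ω = 6202∠89.5° Ω.
Step 4 — Source phasor: V = 11.4∠90.0° V = 0 + j11.4 V.
Step 5 — Current: I = V / Z = 0.001838 + j1.63e-05 A = 0.001838∠0.5° A.
Step 6 — Complex power: S = V·I* = 0.0001858 + j0.02095 VA.
Step 7 — Real power: P = Re(S) = 0.0001858 W.
Step 8 — Reactive power: Q = Im(S) = 0.02095 VAR.
Step 9 — Apparent power: |S| = 0.02096 VA.
Step 10 — Power factor: PF = P/|S| = 0.008868 (lagging).

(a) P = 0.0001858 W  (b) Q = 0.02095 VAR  (c) S = 0.02096 VA  (d) PF = 0.008868 (lagging)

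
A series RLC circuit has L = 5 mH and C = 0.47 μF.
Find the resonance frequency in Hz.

Step 1 — Resonance condition Im(Z)=0 gives ω₀ = 1/√(LC).
Step 2 — ω₀ = 1/√(0.005·4.7e-07) = 2.063e+04 rad/s.
Step 3 — f₀ = ω₀/(2π) = 3283 Hz.

f₀ = 3283 Hz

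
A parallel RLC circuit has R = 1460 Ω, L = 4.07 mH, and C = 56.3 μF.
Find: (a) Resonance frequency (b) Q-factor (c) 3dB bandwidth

Step 1 — Resonance: ω₀ = 1/√(LC) = 1/√(0.00407·5.63e-05) = 2089 rad/s.
Step 2 — f₀ = ω₀/(2π) = 332.5 Hz.
Step 3 — Parallel Q: Q = R/(ω₀L) = 1460/(2089·0.00407) = 171.7.
Step 4 — Bandwidth: Δω = ω₀/Q = 12.17 rad/s; BW = Δω/(2π) = 1.936 Hz.

(a) f₀ = 332.5 Hz  (b) Q = 171.7  (c) BW = 1.936 Hz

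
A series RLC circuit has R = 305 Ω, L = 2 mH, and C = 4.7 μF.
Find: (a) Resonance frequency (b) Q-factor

Step 1 — Resonance condition Im(Z)=0 gives ω₀ = 1/√(LC).
Step 2 — ω₀ = 1/√(0.002·4.7e-06) = 1.031e+04 rad/s.
Step 3 — f₀ = ω₀/(2π) = 1642 Hz.
Step 4 — Series Q: Q = ω₀L/R = 1.031e+04·0.002/305 = 0.06763.

(a) f₀ = 1642 Hz  (b) Q = 0.06763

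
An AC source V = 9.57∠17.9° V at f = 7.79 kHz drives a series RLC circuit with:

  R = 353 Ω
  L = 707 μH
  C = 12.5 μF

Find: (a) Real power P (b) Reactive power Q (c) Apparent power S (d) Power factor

Step 1 — Angular frequency: ω = 2π·f = 2π·7790 = 4.895e+04 rad/s.
Step 2 — Component impedances:
  R: Z = R = 353 Ω
  L: Z = jωL = j·4.895e+04·0.000707 = 0 + j34.6 Ω
  C: Z = 1/(jωC) = -j/(ω·C) = 0 - j1.634 Ω
Step 3 — Series combination: Z_total = R + L + C = 353 + j32.97 Ω = 354.5∠5.3° Ω.
Step 4 — Source phasor: V = 9.57∠17.9° V = 9.107 + j2.941 V.
Step 5 — Current: I = V / Z = 0.02635 + j0.005872 A = 0.02699∠12.6° A.
Step 6 — Complex power: S = V·I* = 0.2572 + j0.02402 VA.
Step 7 — Real power: P = Re(S) = 0.2572 W.
Step 8 — Reactive power: Q = Im(S) = 0.02402 VAR.
Step 9 — Apparent power: |S| = 0.2583 VA.
Step 10 — Power factor: PF = P/|S| = 0.9957 (lagging).

(a) P = 0.2572 W  (b) Q = 0.02402 VAR  (c) S = 0.2583 VA  (d) PF = 0.9957 (lagging)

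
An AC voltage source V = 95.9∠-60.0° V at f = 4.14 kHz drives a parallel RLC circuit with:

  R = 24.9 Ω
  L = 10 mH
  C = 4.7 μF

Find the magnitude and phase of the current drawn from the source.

Step 1 — Angular frequency: ω = 2π·f = 2π·4140 = 2.601e+04 rad/s.
Step 2 — Component impedances:
  R: Z = R = 24.9 Ω
  L: Z = jωL = j·2.601e+04·0.01 = 0 + j260.1 Ω
  C: Z = 1/(jωC) = -j/(ω·C) = 0 - j8.179 Ω
Step 3 — Parallel combination: 1/Z_total = 1/R + 1/L + 1/C; Z_total = 2.569 - j7.574 Ω = 7.998∠-71.3° Ω.
Step 4 — Source phasor: V = 95.9∠-60.0° V = 47.95 - j83.05 V.
Step 5 — Ohm's law: I = V / Z_total = (47.95 - j83.05) / (2.569 - j7.574) = 11.76 + j2.343 A.
Step 6 — Convert to polar: |I| = 11.99 A, ∠I = 11.3°.

I = 11.99∠11.3° A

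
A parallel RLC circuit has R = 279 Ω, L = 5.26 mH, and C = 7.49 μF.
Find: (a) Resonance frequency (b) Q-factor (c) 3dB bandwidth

Step 1 — Resonance: ω₀ = 1/√(LC) = 1/√(0.00526·7.49e-06) = 5038 rad/s.
Step 2 — f₀ = ω₀/(2π) = 801.8 Hz.
Step 3 — Parallel Q: Q = R/(ω₀L) = 279/(5038·0.00526) = 10.53.
Step 4 — Bandwidth: Δω = ω₀/Q = 478.5 rad/s; BW = Δω/(2π) = 76.16 Hz.

(a) f₀ = 801.8 Hz  (b) Q = 10.53  (c) BW = 76.16 Hz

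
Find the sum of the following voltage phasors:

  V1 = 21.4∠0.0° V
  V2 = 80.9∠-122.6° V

Step 1 — Convert each phasor to rectangular form:
  V1 = 21.4·(cos(0.0°) + j·sin(0.0°)) = 21.4 V
  V2 = 80.9·(cos(-122.6°) + j·sin(-122.6°)) = -43.59 - j68.15 V
Step 2 — Sum components: V_total = -22.19 - j68.15 V.
Step 3 — Convert to polar: |V_total| = 71.67 V, ∠V_total = -108.0°.

V_total = 71.67∠-108.0° V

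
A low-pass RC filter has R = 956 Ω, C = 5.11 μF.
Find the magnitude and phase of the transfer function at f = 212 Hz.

Step 1 — Angular frequency: ω = 2π·212 = 1332 rad/s.
Step 2 — Transfer function: H(jω) = 1/(1 + jωRC).
Step 3 — Denominator: 1 + jωRC = 1 + j·1332·956·5.11e-06 = 1 + j6.507.
Step 4 — H = 0.02307 - j0.1501.
Step 5 — Magnitude: |H| = 0.1519 (-16.4 dB); phase: φ = -81.3°.

|H| = 0.1519 (-16.4 dB), φ = -81.3°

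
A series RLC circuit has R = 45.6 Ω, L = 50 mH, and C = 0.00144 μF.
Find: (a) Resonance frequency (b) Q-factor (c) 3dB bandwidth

Step 1 — Resonance: ω₀ = 1/√(LC) = 1/√(0.05·1.44e-09) = 1.179e+05 rad/s.
Step 2 — f₀ = ω₀/(2π) = 1.876e+04 Hz.
Step 3 — Series Q: Q = ω₀L/R = 1.179e+05·0.05/45.6 = 129.2.
Step 4 — Bandwidth: Δω = ω₀/Q = 912 rad/s; BW = Δω/(2π) = 145.1 Hz.

(a) f₀ = 1.876e+04 Hz  (b) Q = 129.2  (c) BW = 145.1 Hz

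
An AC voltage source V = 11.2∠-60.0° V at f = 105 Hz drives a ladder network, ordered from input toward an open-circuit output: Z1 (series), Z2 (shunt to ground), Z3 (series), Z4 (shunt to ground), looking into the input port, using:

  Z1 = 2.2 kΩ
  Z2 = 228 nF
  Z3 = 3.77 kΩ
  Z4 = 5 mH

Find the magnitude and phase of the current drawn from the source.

Step 1 — Angular frequency: ω = 2π·f = 2π·105 = 659.7 rad/s.
Step 2 — Component impedances:
  Z1: Z = R = 2200 Ω
  Z2: Z = 1/(jωC) = -j/(ω·C) = 0 - j6648 Ω
  Z3: Z = R = 3770 Ω
  Z4: Z = jωL = j·659.7·0.005 = 0 + j3.299 Ω
Step 3 — Ladder network (open output): work backward from the far end, alternating series and parallel combinations. Z_in = 5055 - j1616 Ω = 5307∠-17.7° Ω.
Step 4 — Source phasor: V = 11.2∠-60.0° V = 5.6 - j9.699 V.
Step 5 — Ohm's law: I = V / Z_total = (5.6 - j9.699) / (5055 - j1616) = 0.001562 - j0.001419 A.
Step 6 — Convert to polar: |I| = 0.00211 A, ∠I = -42.3°.

I = 0.00211∠-42.3° A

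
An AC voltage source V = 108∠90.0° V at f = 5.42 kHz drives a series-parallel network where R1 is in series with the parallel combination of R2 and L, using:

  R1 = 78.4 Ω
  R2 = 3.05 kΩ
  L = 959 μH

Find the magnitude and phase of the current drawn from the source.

Step 1 — Angular frequency: ω = 2π·f = 2π·5420 = 3.405e+04 rad/s.
Step 2 — Component impedances:
  R1: Z = R = 78.4 Ω
  R2: Z = R = 3050 Ω
  L: Z = jωL = j·3.405e+04·0.000959 = 0 + j32.66 Ω
Step 3 — Parallel branch: R2 || L = 1/(1/R2 + 1/L) = 0.3497 + j32.65 Ω.
Step 4 — Series with R1: Z_total = R1 + (R2 || L) = 78.75 + j32.65 Ω = 85.25∠22.5° Ω.
Step 5 — Source phasor: V = 108∠90.0° V = 0 + j108 V.
Step 6 — Ohm's law: I = V / Z_total = (0 + j108) / (78.75 + j32.65) = 0.4853 + j1.17 A.
Step 7 — Convert to polar: |I| = 1.267 A, ∠I = 67.5°.

I = 1.267∠67.5° A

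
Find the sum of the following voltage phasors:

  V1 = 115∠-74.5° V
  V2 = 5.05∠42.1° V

Step 1 — Convert each phasor to rectangular form:
  V1 = 115·(cos(-74.5°) + j·sin(-74.5°)) = 30.73 - j110.8 V
  V2 = 5.05·(cos(42.1°) + j·sin(42.1°)) = 3.747 + j3.386 V
Step 2 — Sum components: V_total = 34.48 - j107.4 V.
Step 3 — Convert to polar: |V_total| = 112.8 V, ∠V_total = -72.2°.

V_total = 112.8∠-72.2° V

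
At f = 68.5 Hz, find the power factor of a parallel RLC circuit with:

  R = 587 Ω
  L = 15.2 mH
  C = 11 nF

Step 1 — Angular frequency: ω = 2π·f = 2π·68.5 = 430.4 rad/s.
Step 2 — Component impedances:
  R: Z = R = 587 Ω
  L: Z = jωL = j·430.4·0.0152 = 0 + j6.542 Ω
  C: Z = 1/(jωC) = -j/(ω·C) = 0 - j2.112e+05 Ω
Step 3 — Parallel combination: 1/Z_total = 1/R + 1/L + 1/C; Z_total = 0.07291 + j6.541 Ω = 6.542∠89.4° Ω.
Step 4 — Power factor: PF = cos(φ) = Re(Z)/|Z| = 0.07291/6.542 = 0.01114.
Step 5 — Type: Im(Z) = 6.541 ⇒ lagging (phase φ = 89.4°).

PF = 0.01114 (lagging, φ = 89.4°)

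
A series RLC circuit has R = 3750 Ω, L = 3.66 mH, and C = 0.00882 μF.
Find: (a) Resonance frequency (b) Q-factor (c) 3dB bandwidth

Step 1 — Resonance: ω₀ = 1/√(LC) = 1/√(0.00366·8.82e-09) = 1.76e+05 rad/s.
Step 2 — f₀ = ω₀/(2π) = 2.801e+04 Hz.
Step 3 — Series Q: Q = ω₀L/R = 1.76e+05·0.00366/3750 = 0.1718.
Step 4 — Bandwidth: Δω = ω₀/Q = 1.025e+06 rad/s; BW = Δω/(2π) = 1.631e+05 Hz.

(a) f₀ = 2.801e+04 Hz  (b) Q = 0.1718  (c) BW = 1.631e+05 Hz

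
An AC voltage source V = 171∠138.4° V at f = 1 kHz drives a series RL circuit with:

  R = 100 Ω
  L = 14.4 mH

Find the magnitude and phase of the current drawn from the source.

Step 1 — Angular frequency: ω = 2π·f = 2π·1000 = 6283 rad/s.
Step 2 — Component impedances:
  R: Z = R = 100 Ω
  L: Z = jωL = j·6283·0.0144 = 0 + j90.48 Ω
Step 3 — Series combination: Z_total = R + L = 100 + j90.48 Ω = 134.9∠42.1° Ω.
Step 4 — Source phasor: V = 171∠138.4° V = -127.9 + j113.5 V.
Step 5 — Ohm's law: I = V / Z_total = (-127.9 + j113.5) / (100 + j90.48) = -0.1383 + j1.26 A.
Step 6 — Convert to polar: |I| = 1.268 A, ∠I = 96.3°.

I = 1.268∠96.3° A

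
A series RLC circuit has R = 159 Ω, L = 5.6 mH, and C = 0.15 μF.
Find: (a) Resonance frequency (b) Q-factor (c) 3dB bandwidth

Step 1 — Resonance: ω₀ = 1/√(LC) = 1/√(0.0056·1.5e-07) = 3.45e+04 rad/s.
Step 2 — f₀ = ω₀/(2π) = 5491 Hz.
Step 3 — Series Q: Q = ω₀L/R = 3.45e+04·0.0056/159 = 1.215.
Step 4 — Bandwidth: Δω = ω₀/Q = 2.839e+04 rad/s; BW = Δω/(2π) = 4519 Hz.

(a) f₀ = 5491 Hz  (b) Q = 1.215  (c) BW = 4519 Hz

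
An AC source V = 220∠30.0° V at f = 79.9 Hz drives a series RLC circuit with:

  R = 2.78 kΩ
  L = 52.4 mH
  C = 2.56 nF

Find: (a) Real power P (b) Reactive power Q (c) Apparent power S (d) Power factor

Step 1 — Angular frequency: ω = 2π·f = 2π·79.9 = 502 rad/s.
Step 2 — Component impedances:
  R: Z = R = 2780 Ω
  L: Z = jωL = j·502·0.0524 = 0 + j26.31 Ω
  C: Z = 1/(jωC) = -j/(ω·C) = 0 - j7.781e+05 Ω
Step 3 — Series combination: Z_total = R + L + C = 2780 - j7.781e+05 Ω = 7.781e+05∠-89.8° Ω.
Step 4 — Source phasor: V = 220∠30.0° V = 190.5 + j110 V.
Step 5 — Current: I = V / Z = -0.0001405 + j0.0002454 A = 0.0002827∠119.8° A.
Step 6 — Complex power: S = V·I* = 0.0002223 - j0.0622 VA.
Step 7 — Real power: P = Re(S) = 0.0002223 W.
Step 8 — Reactive power: Q = Im(S) = -0.0622 VAR.
Step 9 — Apparent power: |S| = 0.0622 VA.
Step 10 — Power factor: PF = P/|S| = 0.003573 (leading).

(a) P = 0.0002223 W  (b) Q = -0.0622 VAR  (c) S = 0.0622 VA  (d) PF = 0.003573 (leading)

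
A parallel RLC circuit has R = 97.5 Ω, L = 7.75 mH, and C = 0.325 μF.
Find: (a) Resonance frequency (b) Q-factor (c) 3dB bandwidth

Step 1 — Resonance: ω₀ = 1/√(LC) = 1/√(0.00775·3.25e-07) = 1.993e+04 rad/s.
Step 2 — f₀ = ω₀/(2π) = 3171 Hz.
Step 3 — Parallel Q: Q = R/(ω₀L) = 97.5/(1.993e+04·0.00775) = 0.6314.
Step 4 — Bandwidth: Δω = ω₀/Q = 3.156e+04 rad/s; BW = Δω/(2π) = 5023 Hz.

(a) f₀ = 3171 Hz  (b) Q = 0.6314  (c) BW = 5023 Hz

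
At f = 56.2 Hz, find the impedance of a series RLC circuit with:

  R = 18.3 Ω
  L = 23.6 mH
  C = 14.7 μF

Step 1 — Angular frequency: ω = 2π·f = 2π·56.2 = 353.1 rad/s.
Step 2 — Component impedances:
  R: Z = R = 18.3 Ω
  L: Z = jωL = j·353.1·0.0236 = 0 + j8.334 Ω
  C: Z = 1/(jωC) = -j/(ω·C) = 0 - j192.6 Ω
Step 3 — Series combination: Z_total = R + L + C = 18.3 - j184.3 Ω = 185.2∠-84.3° Ω.

Z = 18.3 - j184.3 Ω = 185.2∠-84.3° Ω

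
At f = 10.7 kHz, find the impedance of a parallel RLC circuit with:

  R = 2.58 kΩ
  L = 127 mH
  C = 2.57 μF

Step 1 — Angular frequency: ω = 2π·f = 2π·1.07e+04 = 6.723e+04 rad/s.
Step 2 — Component impedances:
  R: Z = R = 2580 Ω
  L: Z = jωL = j·6.723e+04·0.127 = 0 + j8538 Ω
  C: Z = 1/(jωC) = -j/(ω·C) = 0 - j5.788 Ω
Step 3 — Parallel combination: 1/Z_total = 1/R + 1/L + 1/C; Z_total = 0.013 - j5.792 Ω = 5.792∠-89.9° Ω.

Z = 0.013 - j5.792 Ω = 5.792∠-89.9° Ω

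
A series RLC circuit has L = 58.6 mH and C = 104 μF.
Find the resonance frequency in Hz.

Step 1 — Resonance condition Im(Z)=0 gives ω₀ = 1/√(LC).
Step 2 — ω₀ = 1/√(0.0586·0.000104) = 405.1 rad/s.
Step 3 — f₀ = ω₀/(2π) = 64.47 Hz.

f₀ = 64.47 Hz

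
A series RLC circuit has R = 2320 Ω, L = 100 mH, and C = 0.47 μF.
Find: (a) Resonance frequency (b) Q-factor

Step 1 — Resonance condition Im(Z)=0 gives ω₀ = 1/√(LC).
Step 2 — ω₀ = 1/√(0.1·4.7e-07) = 4613 rad/s.
Step 3 — f₀ = ω₀/(2π) = 734.1 Hz.
Step 4 — Series Q: Q = ω₀L/R = 4613·0.1/2320 = 0.1988.

(a) f₀ = 734.1 Hz  (b) Q = 0.1988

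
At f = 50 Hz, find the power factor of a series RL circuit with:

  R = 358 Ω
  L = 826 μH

Step 1 — Angular frequency: ω = 2π·f = 2π·50 = 314.2 rad/s.
Step 2 — Component impedances:
  R: Z = R = 358 Ω
  L: Z = jωL = j·314.2·0.000826 = 0 + j0.2595 Ω
Step 3 — Series combination: Z_total = R + L = 358 + j0.2595 Ω = 358∠0.0° Ω.
Step 4 — Power factor: PF = cos(φ) = Re(Z)/|Z| = 358/358 = 1.
Step 5 — Type: Im(Z) = 0.2595 ⇒ lagging (phase φ = 0.0°).

PF = 1 (lagging, φ = 0.0°)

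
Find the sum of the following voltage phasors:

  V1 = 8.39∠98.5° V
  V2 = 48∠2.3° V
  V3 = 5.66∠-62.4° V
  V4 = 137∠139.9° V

Step 1 — Convert each phasor to rectangular form:
  V1 = 8.39·(cos(98.5°) + j·sin(98.5°)) = -1.24 + j8.298 V
  V2 = 48·(cos(2.3°) + j·sin(2.3°)) = 47.96 + j1.926 V
  V3 = 5.66·(cos(-62.4°) + j·sin(-62.4°)) = 2.622 - j5.016 V
  V4 = 137·(cos(139.9°) + j·sin(139.9°)) = -104.8 + j88.24 V
Step 2 — Sum components: V_total = -55.45 + j93.45 V.
Step 3 — Convert to polar: |V_total| = 108.7 V, ∠V_total = 120.7°.

V_total = 108.7∠120.7° V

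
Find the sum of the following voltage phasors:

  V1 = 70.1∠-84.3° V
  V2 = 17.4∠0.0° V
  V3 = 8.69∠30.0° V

Step 1 — Convert each phasor to rectangular form:
  V1 = 70.1·(cos(-84.3°) + j·sin(-84.3°)) = 6.962 - j69.75 V
  V2 = 17.4·(cos(0.0°) + j·sin(0.0°)) = 17.4 V
  V3 = 8.69·(cos(30.0°) + j·sin(30.0°)) = 7.526 + j4.345 V
Step 2 — Sum components: V_total = 31.89 - j65.41 V.
Step 3 — Convert to polar: |V_total| = 72.77 V, ∠V_total = -64.0°.

V_total = 72.77∠-64.0° V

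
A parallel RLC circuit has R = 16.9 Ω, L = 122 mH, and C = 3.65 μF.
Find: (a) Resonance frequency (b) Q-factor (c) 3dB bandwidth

Step 1 — Resonance: ω₀ = 1/√(LC) = 1/√(0.122·3.65e-06) = 1499 rad/s.
Step 2 — f₀ = ω₀/(2π) = 238.5 Hz.
Step 3 — Parallel Q: Q = R/(ω₀L) = 16.9/(1499·0.122) = 0.09244.
Step 4 — Bandwidth: Δω = ω₀/Q = 1.621e+04 rad/s; BW = Δω/(2π) = 2580 Hz.

(a) f₀ = 238.5 Hz  (b) Q = 0.09244  (c) BW = 2580 Hz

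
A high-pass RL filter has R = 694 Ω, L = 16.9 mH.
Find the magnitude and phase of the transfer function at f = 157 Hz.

Step 1 — Angular frequency: ω = 2π·157 = 986.5 rad/s.
Step 2 — Transfer function: H(jω) = jωL/(R + jωL).
Step 3 — Numerator jωL = j·16.67; denominator R + jωL = 694 + j16.67.
Step 4 — H = 0.0005767 + j0.02401.
Step 5 — Magnitude: |H| = 0.02401 (-32.4 dB); phase: φ = 88.6°.

|H| = 0.02401 (-32.4 dB), φ = 88.6°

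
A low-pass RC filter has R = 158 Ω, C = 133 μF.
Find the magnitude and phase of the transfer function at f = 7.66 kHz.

Step 1 — Angular frequency: ω = 2π·7660 = 4.813e+04 rad/s.
Step 2 — Transfer function: H(jω) = 1/(1 + jωRC).
Step 3 — Denominator: 1 + jωRC = 1 + j·4.813e+04·158·0.000133 = 1 + j1011.
Step 4 — H = 9.776e-07 - j0.0009887.
Step 5 — Magnitude: |H| = 0.0009887 (-60.1 dB); phase: φ = -89.9°.

|H| = 0.0009887 (-60.1 dB), φ = -89.9°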